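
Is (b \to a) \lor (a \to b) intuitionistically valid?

No

This is the Gödel–Dummett linearity axiom, which is not intuitionistically valid.
A Kripke countermodel: worlds u, v, w; order generated by u \le v, u \le w; atoms true at each world — u:{}; v:{b}; w:{a}.
u \nVdash (b \to a) \lor (a \to b): neither disjunct is forced at u.
u \nVdash b \to a: at the accessible world v, v \Vdash b but v \nVdash a.
v lacks atom a, so v \nVdash a.
So the root u does not force the formula.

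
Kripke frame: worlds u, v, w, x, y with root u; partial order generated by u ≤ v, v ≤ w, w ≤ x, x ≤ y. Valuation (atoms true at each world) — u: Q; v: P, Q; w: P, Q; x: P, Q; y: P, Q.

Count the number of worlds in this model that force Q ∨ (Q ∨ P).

5

u: forces it.
v: forces it.
w: forces it.
x: forces it.
y: forces it.
Worlds forcing the formula: {u, v, w, x, y}.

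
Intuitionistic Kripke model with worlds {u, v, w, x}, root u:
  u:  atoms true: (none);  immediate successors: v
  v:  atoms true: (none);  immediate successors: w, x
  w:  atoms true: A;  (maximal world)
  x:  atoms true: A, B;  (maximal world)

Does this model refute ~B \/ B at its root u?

Yes

u ||-/- ~B \/ B: neither disjunct is forced at u.
u ||-/- ~B since x is accessible from u and x ||- B.
So the root u does not force ~B \/ B; the model is a countermodel.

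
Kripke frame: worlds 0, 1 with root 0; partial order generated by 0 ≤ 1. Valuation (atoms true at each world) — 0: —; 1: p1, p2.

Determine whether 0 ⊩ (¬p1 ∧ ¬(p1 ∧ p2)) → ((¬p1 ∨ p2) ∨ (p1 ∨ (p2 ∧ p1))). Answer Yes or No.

0 ⊩ (¬p1 ∧ ¬(p1 ∧ p2)) → ((¬p1 ∨ p2) ∨ (p1 ∨ (p2 ∧ p1))) vacuously: no world accessible from 0 forces the antecedent ¬p1 ∧ ¬(p1 ∧ p2).

Yes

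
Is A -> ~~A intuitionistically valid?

Yes

This is double-negation introduction, which is intuitionistically derivable.
If a world forces A then every accessible world forces A (persistence), so none forces ~A; hence ~~A.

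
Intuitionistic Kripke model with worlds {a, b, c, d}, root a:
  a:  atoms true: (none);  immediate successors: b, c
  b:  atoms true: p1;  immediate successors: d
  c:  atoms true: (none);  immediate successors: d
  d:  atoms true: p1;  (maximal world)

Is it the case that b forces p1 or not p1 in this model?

b forces p1 or not p1 via the disjunct p1.

Yes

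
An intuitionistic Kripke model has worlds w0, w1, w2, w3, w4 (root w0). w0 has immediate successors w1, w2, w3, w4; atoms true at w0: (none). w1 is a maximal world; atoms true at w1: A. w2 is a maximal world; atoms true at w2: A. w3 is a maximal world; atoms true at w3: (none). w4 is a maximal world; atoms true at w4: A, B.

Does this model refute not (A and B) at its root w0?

w0 does not force not (A and B) since w4 is accessible from w0 and w4 forces A and B.
w4 forces A and B since w4 forces both conjuncts.
So the root w0 does not force not (A and B); the model is a countermodel.

Yes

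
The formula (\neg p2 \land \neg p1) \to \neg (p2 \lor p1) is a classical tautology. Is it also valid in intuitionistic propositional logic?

This is a constructively valid De Morgan direction (conjunction of negations to negated disjunction), which is intuitionistically derivable.
If both \neg p2 and \neg p1 hold at a world, no accessible world forces p2 or forces p1, so none forces p2 \lor p1.

Yes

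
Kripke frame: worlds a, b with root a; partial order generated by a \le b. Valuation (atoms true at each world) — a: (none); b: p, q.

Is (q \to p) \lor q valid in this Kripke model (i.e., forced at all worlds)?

Yes

a \Vdash (q \to p) \lor q via the disjunct q \to p.
Since the root a forces (q \to p) \lor q and forcing is persistent (monotone upward), every world forces it.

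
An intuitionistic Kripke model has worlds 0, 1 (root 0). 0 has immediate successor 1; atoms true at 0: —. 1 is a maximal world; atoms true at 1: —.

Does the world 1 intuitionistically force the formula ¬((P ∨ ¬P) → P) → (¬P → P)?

No

1 ⊮ ¬((P ∨ ¬P) → P) → (¬P → P): already at 1 itself, 1 ⊩ ¬((P ∨ ¬P) → P) but 1 ⊮ ¬P → P.
1 ⊮ ¬P → P: already at 1 itself, 1 ⊩ ¬P but 1 ⊮ P.
1 lacks atom P, so 1 ⊮ P.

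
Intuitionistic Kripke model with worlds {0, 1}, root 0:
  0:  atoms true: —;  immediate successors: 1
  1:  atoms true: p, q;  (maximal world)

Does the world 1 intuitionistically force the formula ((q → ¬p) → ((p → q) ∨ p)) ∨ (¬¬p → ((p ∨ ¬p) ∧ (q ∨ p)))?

Yes

1 ⊩ ((q → ¬p) → ((p → q) ∨ p)) ∨ (¬¬p → ((p ∨ ¬p) ∧ (q ∨ p))) via the disjunct (q → ¬p) → ((p → q) ∨ p).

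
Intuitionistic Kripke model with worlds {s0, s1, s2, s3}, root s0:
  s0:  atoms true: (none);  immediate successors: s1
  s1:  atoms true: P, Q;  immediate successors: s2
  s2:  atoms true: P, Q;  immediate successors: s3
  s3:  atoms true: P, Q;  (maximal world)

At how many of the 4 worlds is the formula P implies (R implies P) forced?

s0: forces it.
s1: forces it.
s2: forces it.
s3: forces it.
Worlds forcing the formula: {s0, s1, s2, s3}.

4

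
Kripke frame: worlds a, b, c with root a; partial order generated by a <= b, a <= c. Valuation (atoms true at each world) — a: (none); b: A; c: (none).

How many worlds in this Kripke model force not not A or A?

a: does not force it — a does not force not not A or A: neither disjunct is forced at a.
b: forces it.
c: does not force it.
Worlds forcing the formula: {b}.

1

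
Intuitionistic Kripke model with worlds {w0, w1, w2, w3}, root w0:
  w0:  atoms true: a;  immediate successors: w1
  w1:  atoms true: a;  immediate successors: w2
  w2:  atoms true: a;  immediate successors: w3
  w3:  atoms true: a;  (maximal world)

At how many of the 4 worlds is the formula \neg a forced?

w0: does not force it — w0 \nVdash \neg a since w0 is accessible from w0 and w0 \Vdash a.
w1: does not force it — w1 \nVdash \neg a since w1 is accessible from w1 and w1 \Vdash a.
w2: does not force it.
w3: does not force it.
Worlds forcing the formula: { }.

0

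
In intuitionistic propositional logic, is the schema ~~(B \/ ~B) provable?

Yes

This is the double negation of excluded middle, which is intuitionistically derivable.
Assuming ~(B \/ ~B): from B we'd get B \/ ~B, so ~B; but then B \/ ~B again — contradiction. Hence ~~(B \/ ~B).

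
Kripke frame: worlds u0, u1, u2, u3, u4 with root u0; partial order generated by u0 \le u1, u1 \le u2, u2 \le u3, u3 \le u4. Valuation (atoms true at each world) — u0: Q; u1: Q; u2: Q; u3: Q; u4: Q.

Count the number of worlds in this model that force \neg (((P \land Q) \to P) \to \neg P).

u0: does not force it — u0 \nVdash \neg (((P \land Q) \to P) \to \neg P) since u0 is accessible from u0 and u0 \Vdash ((P \land Q) \to P) \to \neg P.
u1: does not force it — u1 \nVdash \neg (((P \land Q) \to P) \to \neg P) since u1 is accessible from u1 and u1 \Vdash ((P \land Q) \to P) \to \neg P.
u2: does not force it.
u3: does not force it.
u4: does not force it.
Worlds forcing the formula: { }.

0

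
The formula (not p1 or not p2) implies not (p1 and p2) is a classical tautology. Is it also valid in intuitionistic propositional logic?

This is a constructively valid De Morgan direction (disjunction of negations to negated conjunction), which is intuitionistically derivable.
If not p1 holds at a world then no accessible world forces p1, hence none forces p1 and p2; likewise for not p2.

Yes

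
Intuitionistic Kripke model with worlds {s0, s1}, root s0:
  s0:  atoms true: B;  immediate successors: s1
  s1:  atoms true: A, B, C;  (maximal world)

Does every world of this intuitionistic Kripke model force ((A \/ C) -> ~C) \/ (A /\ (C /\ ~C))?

Not every world: s0 ||-/- ((A \/ C) -> ~C) \/ (A /\ (C /\ ~C)).
s0 ||-/- ((A \/ C) -> ~C) \/ (A /\ (C /\ ~C)): neither disjunct is forced at s0.
s0 ||-/- (A \/ C) -> ~C: at the accessible world s1, s1 ||- A \/ C but s1 ||-/- ~C.

No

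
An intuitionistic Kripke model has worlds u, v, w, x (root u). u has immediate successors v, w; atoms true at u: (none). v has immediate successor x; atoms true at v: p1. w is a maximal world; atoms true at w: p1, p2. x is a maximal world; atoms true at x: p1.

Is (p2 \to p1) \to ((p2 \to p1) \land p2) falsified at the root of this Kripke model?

Yes

u \nVdash (p2 \to p1) \to ((p2 \to p1) \land p2): already at u itself, u \Vdash p2 \to p1 but u \nVdash (p2 \to p1) \land p2.
u \nVdash (p2 \to p1) \land p2 since u fails p2.
So the root u does not force (p2 \to p1) \to ((p2 \to p1) \land p2); the model is a countermodel.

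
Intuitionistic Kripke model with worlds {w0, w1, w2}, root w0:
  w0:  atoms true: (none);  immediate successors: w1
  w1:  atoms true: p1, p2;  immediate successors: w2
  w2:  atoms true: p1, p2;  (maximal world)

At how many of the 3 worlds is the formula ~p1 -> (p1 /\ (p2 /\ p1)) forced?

3

w0: forces it.
w1: forces it.
w2: forces it.
Worlds forcing the formula: {w0, w1, w2}.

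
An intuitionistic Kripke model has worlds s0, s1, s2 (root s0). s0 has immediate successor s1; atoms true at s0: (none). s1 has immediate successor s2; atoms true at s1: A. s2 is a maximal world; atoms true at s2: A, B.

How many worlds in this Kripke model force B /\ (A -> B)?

1

s0: does not force it — s0 ||-/- B /\ (A -> B) since s0 fails B.
s1: does not force it — s1 ||-/- B /\ (A -> B) since s1 fails B.
s2: forces it.
Worlds forcing the formula: {s2}.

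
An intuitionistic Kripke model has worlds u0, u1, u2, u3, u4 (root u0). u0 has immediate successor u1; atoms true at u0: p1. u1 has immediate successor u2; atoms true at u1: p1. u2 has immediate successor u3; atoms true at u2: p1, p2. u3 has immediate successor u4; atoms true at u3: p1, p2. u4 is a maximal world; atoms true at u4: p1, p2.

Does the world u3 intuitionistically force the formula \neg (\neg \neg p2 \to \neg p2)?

Yes

u3 \Vdash \neg (\neg \neg p2 \to \neg p2): no world accessible from u3 forces \neg \neg p2 \to \neg p2.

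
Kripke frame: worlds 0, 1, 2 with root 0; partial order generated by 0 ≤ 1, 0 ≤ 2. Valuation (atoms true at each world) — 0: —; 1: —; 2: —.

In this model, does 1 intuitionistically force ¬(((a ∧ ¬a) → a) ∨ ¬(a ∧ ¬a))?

No

1 ⊮ ¬(((a ∧ ¬a) → a) ∨ ¬(a ∧ ¬a)) since 1 is accessible from 1 and 1 ⊩ ((a ∧ ¬a) → a) ∨ ¬(a ∧ ¬a).
1 ⊩ ((a ∧ ¬a) → a) ∨ ¬(a ∧ ¬a) via the disjunct (a ∧ ¬a) → a.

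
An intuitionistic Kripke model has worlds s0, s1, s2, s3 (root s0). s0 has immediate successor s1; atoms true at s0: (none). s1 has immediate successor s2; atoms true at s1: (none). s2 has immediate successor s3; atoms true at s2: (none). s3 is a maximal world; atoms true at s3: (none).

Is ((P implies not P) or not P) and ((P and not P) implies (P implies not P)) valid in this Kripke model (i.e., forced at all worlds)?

Yes

s0 forces ((P implies not P) or not P) and ((P and not P) implies (P implies not P)) since s0 forces both conjuncts.
Since the root s0 forces ((P implies not P) or not P) and ((P and not P) implies (P implies not P)) and forcing is persistent (monotone upward), every world forces it.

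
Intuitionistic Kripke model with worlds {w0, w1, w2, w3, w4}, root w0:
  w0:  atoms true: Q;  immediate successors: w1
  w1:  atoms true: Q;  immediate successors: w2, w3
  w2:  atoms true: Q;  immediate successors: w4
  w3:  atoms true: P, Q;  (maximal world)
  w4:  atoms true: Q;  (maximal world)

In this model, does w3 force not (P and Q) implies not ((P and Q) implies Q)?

w3 forces not (P and Q) implies not ((P and Q) implies Q) vacuously: no world accessible from w3 forces the antecedent not (P and Q).

Yes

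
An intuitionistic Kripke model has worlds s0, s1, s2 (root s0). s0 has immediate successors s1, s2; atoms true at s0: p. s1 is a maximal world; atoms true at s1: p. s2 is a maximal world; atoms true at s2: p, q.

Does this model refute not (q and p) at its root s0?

s0 does not force not (q and p) since s2 is accessible from s0 and s2 forces q and p.
s2 forces q and p since s2 forces both conjuncts.
So the root s0 does not force not (q and p); the model is a countermodel.

Yes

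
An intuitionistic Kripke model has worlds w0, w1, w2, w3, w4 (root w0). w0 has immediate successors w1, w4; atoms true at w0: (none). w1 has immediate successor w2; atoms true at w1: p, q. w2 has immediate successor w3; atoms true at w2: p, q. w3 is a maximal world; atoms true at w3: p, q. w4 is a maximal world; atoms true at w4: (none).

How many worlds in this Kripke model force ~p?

w0: does not force it — w0 ||-/- ~p since w1 is accessible from w0 and w1 ||- p.
w1: does not force it.
w2: does not force it.
w3: does not force it.
w4: forces it.
Worlds forcing the formula: {w4}.

1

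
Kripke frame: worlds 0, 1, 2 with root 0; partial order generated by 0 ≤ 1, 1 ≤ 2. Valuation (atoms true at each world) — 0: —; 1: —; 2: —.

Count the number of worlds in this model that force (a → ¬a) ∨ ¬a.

3

0: forces it.
1: forces it.
2: forces it.
Worlds forcing the formula: {0, 1, 2}.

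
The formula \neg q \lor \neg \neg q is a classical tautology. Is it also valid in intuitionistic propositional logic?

No

This is the weak law of excluded middle, which is not intuitionistically valid.
A Kripke countermodel: worlds 0, 1, 2; order generated by 0 \le 1, 0 \le 2; atoms true at each world — 0:{}; 1:{q}; 2:{}.
0 \nVdash \neg q \lor \neg \neg q: neither disjunct is forced at 0.
0 \nVdash \neg q since 1 is accessible from 0 and 1 \Vdash q.
So the root 0 does not force the formula.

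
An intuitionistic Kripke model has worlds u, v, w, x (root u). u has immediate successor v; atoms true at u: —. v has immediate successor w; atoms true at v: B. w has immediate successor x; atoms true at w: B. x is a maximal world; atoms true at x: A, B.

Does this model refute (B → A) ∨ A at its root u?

u ⊮ (B → A) ∨ A: neither disjunct is forced at u.
u ⊮ B → A: at the accessible world v, v ⊩ B but v ⊮ A.
v lacks atom A, so v ⊮ A.
So the root u does not force (B → A) ∨ A; the model is a countermodel.

Yes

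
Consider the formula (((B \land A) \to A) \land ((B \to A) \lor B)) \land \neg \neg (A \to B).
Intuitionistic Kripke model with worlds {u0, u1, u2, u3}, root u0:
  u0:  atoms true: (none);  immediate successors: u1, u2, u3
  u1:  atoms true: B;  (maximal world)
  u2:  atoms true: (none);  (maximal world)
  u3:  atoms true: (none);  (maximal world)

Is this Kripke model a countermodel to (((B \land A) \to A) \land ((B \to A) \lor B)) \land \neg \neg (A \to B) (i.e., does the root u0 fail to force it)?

u0 \nVdash (((B \land A) \to A) \land ((B \to A) \lor B)) \land \neg \neg (A \to B) since u0 fails ((B \land A) \to A) \land ((B \to A) \lor B).
So the root u0 does not force (((B \land A) \to A) \land ((B \to A) \lor B)) \land \neg \neg (A \to B); the model is a countermodel.

Yes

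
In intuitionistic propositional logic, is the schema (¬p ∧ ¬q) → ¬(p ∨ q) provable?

Yes

This is a constructively valid De Morgan direction (conjunction of negations to negated disjunction), which is intuitionistically derivable.
If both ¬p and ¬q hold at a world, no accessible world forces p or forces q, so none forces p ∨ q.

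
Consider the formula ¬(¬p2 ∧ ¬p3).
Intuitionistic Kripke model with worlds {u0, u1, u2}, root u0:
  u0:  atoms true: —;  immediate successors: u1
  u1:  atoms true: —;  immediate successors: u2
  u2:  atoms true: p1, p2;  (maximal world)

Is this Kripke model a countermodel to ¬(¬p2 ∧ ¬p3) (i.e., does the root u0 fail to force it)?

No

u0 ⊩ ¬(¬p2 ∧ ¬p3): no world accessible from u0 forces ¬p2 ∧ ¬p3.
So the root u0 forces ¬(¬p2 ∧ ¬p3); the model is not a countermodel.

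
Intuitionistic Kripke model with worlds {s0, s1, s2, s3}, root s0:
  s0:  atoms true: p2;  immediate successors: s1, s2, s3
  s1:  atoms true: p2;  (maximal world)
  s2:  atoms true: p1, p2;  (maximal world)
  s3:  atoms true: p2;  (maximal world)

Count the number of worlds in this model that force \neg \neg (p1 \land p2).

1

s0: does not force it — s0 \nVdash \neg \neg (p1 \land p2) since s1 is accessible from s0 and s1 \Vdash \neg (p1 \land p2).
s1: does not force it — s1 \nVdash \neg \neg (p1 \land p2) since s1 is accessible from s1 and s1 \Vdash \neg (p1 \land p2).
s2: forces it.
s3: does not force it.
Worlds forcing the formula: {s2}.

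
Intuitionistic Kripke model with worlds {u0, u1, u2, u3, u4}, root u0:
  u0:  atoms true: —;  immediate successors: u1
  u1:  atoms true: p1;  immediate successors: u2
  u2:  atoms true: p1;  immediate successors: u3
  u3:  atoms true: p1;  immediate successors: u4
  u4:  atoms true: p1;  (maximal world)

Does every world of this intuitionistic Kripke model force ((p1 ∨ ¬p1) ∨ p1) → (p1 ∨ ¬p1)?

Yes

u0 ⊩ ((p1 ∨ ¬p1) ∨ p1) → (p1 ∨ ¬p1): every world accessible from u0 that forces (p1 ∨ ¬p1) ∨ p1 (namely u1, u2, u3, u4) also forces p1 ∨ ¬p1.
Since the root u0 forces ((p1 ∨ ¬p1) ∨ p1) → (p1 ∨ ¬p1) and forcing is persistent (monotone upward), every world forces it.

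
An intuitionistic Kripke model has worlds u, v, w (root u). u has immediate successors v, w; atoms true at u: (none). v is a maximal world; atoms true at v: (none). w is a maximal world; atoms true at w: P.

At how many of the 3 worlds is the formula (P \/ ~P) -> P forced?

u: does not force it — u ||-/- (P \/ ~P) -> P: at the accessible world v, v ||- P \/ ~P but v ||-/- P.
v: does not force it — v ||-/- (P \/ ~P) -> P: already at v itself, v ||- P \/ ~P but v ||-/- P.
w: forces it.
Worlds forcing the formula: {w}.

1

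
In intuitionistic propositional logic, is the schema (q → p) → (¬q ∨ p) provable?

No

This is the material-implication-as-disjunction principle, which is not intuitionistically valid.
A Kripke countermodel: worlds s0, s1; order generated by s0 ≤ s1; atoms true at each world — s0:{}; s1:{p,q}.
s0 ⊮ (q → p) → (¬q ∨ p): already at s0 itself, s0 ⊩ q → p but s0 ⊮ ¬q ∨ p.
s0 ⊮ ¬q ∨ p: neither disjunct is forced at s0.
s0 ⊮ ¬q since s1 is accessible from s0 and s1 ⊩ q.
So the root s0 does not force the formula.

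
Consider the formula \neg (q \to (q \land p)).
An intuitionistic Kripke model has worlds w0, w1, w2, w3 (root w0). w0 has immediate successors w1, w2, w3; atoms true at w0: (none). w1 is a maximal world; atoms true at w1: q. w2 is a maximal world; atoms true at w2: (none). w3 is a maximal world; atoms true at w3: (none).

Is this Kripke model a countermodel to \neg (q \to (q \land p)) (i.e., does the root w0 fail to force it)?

w0 \nVdash \neg (q \to (q \land p)) since w2 is accessible from w0 and w2 \Vdash q \to (q \land p).
w2 \Vdash q \to (q \land p) vacuously: no world accessible from w2 forces the antecedent q.
So the root w0 does not force \neg (q \to (q \land p)); the model is a countermodel.

Yes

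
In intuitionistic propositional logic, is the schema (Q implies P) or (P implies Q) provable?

This is the Gödel–Dummett linearity axiom, which is not intuitionistically valid.
A Kripke countermodel: worlds 0, 1, 2; order generated by 0 <= 1, 0 <= 2; atoms true at each world — 0:{}; 1:{Q}; 2:{P}.
0 does not force (Q implies P) or (P implies Q): neither disjunct is forced at 0.
0 does not force Q implies P: at the accessible world 1, 1 forces Q but 1 does not force P.
1 lacks atom P, so 1 does not force P.
So the root 0 does not force the formula.

No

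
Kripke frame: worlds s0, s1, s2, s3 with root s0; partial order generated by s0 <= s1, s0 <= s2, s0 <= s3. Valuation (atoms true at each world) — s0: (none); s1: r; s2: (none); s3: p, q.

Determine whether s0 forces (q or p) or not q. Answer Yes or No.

No

s0 does not force (q or p) or not q: neither disjunct is forced at s0.
s0 does not force q or p: neither disjunct is forced at s0.
s0 lacks atom q, so s0 does not force q.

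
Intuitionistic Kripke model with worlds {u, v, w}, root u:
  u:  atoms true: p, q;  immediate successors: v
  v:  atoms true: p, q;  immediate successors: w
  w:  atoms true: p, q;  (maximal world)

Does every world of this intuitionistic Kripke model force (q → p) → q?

u ⊩ (q → p) → q: every world accessible from u that forces q → p (namely u, v, w) also forces q.
Since the root u forces (q → p) → q and forcing is persistent (monotone upward), every world forces it.

Yes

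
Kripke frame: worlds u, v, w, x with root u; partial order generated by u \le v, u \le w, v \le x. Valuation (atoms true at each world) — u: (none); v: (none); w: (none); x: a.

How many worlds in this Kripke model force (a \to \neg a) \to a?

2

u: does not force it — u \nVdash (a \to \neg a) \to a: at the accessible world w, w \Vdash a \to \neg a but w \nVdash a.
v: forces it.
w: does not force it — w \nVdash (a \to \neg a) \to a: already at w itself, w \Vdash a \to \neg a but w \nVdash a.
x: forces it.
Worlds forcing the formula: {v, x}.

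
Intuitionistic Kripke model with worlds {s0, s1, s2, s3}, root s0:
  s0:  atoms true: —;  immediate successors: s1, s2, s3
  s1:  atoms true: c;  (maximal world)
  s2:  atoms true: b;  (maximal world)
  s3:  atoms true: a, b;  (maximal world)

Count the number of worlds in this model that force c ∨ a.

2

s0: does not force it — s0 ⊮ c ∨ a: neither disjunct is forced at s0.
s1: forces it.
s2: does not force it — s2 ⊮ c ∨ a: neither disjunct is forced at s2.
s3: forces it.
Worlds forcing the formula: {s1, s3}.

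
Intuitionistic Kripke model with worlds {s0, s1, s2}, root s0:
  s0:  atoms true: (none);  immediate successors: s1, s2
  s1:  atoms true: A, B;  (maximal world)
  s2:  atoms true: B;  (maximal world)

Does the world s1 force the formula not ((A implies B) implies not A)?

s1 forces not ((A implies B) implies not A): no world accessible from s1 forces (A implies B) implies not A.

Yes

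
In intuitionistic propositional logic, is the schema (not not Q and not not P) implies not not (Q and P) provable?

Yes

This is the distribution of double negation over conjunction, which is intuitionistically derivable.
Assume not not Q, not not P, and not (Q and P). From Q we'd get not P (since Q and P is refuted), contradicting not not P; so not Q, contradicting not not Q.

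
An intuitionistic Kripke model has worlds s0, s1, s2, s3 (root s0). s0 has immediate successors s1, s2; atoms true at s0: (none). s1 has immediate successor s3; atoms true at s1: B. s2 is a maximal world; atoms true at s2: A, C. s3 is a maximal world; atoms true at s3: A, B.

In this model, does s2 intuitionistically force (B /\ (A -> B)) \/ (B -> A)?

s2 ||- (B /\ (A -> B)) \/ (B -> A) via the disjunct B -> A.

Yes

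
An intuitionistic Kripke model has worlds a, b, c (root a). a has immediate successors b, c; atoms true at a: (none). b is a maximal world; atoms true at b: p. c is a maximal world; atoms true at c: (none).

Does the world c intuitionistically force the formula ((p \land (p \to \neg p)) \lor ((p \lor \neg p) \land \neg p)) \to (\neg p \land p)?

c \nVdash ((p \land (p \to \neg p)) \lor ((p \lor \neg p) \land \neg p)) \to (\neg p \land p): already at c itself, c \Vdash (p \land (p \to \neg p)) \lor ((p \lor \neg p) \land \neg p) but c \nVdash \neg p \land p.
c \nVdash \neg p \land p since c fails p.

No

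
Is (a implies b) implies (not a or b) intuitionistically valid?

No

This is the material-implication-as-disjunction principle, which is not intuitionistically valid.
A Kripke countermodel: worlds w0, w1; order generated by w0 <= w1; atoms true at each world — w0:{}; w1:{a,b}.
w0 does not force (a implies b) implies (not a or b): already at w0 itself, w0 forces a implies b but w0 does not force not a or b.
w0 does not force not a or b: neither disjunct is forced at w0.
w0 does not force not a since w1 is accessible from w0 and w1 forces a.
So the root w0 does not force the formula.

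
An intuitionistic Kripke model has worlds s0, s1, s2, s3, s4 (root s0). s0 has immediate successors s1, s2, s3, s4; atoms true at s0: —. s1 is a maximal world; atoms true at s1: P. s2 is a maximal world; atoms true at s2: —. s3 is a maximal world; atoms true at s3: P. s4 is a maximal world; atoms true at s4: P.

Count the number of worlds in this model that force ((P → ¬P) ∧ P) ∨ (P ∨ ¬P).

4

s0: does not force it — s0 ⊮ ((P → ¬P) ∧ P) ∨ (P ∨ ¬P): neither disjunct is forced at s0.
s1: forces it.
s2: forces it.
s3: forces it.
s4: forces it.
Worlds forcing the formula: {s1, s2, s3, s4}.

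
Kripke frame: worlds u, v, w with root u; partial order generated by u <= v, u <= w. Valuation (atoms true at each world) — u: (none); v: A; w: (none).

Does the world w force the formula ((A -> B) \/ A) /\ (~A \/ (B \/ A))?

Yes

w ||- ((A -> B) \/ A) /\ (~A \/ (B \/ A)) since w forces both conjuncts.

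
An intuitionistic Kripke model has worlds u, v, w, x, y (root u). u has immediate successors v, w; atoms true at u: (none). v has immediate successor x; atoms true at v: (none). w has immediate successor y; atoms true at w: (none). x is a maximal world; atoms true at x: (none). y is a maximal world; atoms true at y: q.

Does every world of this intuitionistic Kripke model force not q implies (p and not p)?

Not every world: u does not force not q implies (p and not p).
u does not force not q implies (p and not p): at the accessible world v, v forces not q but v does not force p and not p.
v does not force p and not p since v fails p.

No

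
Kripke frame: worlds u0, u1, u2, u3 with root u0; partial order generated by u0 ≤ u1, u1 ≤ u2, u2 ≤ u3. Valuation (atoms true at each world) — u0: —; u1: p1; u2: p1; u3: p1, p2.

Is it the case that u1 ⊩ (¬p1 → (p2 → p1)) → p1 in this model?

Yes

u1 ⊩ (¬p1 → (p2 → p1)) → p1: every world accessible from u1 that forces ¬p1 → (p2 → p1) (namely u1, u2, u3) also forces p1.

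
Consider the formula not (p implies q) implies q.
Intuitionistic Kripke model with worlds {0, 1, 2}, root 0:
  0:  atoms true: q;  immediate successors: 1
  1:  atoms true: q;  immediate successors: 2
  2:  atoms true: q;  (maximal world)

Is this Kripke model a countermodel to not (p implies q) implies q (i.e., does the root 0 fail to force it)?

0 forces not (p implies q) implies q vacuously: no world accessible from 0 forces the antecedent not (p implies q).
So the root 0 forces not (p implies q) implies q; the model is not a countermodel.

No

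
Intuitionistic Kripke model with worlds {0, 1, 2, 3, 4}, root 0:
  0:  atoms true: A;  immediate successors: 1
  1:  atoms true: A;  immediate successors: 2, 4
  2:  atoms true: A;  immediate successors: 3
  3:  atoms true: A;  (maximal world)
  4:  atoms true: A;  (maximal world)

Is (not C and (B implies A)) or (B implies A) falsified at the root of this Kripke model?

0 forces (not C and (B implies A)) or (B implies A) via the disjunct not C and (B implies A).
So the root 0 forces (not C and (B implies A)) or (B implies A); the model is not a countermodel.

No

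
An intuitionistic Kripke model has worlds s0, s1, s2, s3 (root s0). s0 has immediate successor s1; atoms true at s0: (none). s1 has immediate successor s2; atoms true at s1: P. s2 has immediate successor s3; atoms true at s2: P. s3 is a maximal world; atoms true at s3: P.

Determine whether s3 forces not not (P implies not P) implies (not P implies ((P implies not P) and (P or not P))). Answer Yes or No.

s3 forces not not (P implies not P) implies (not P implies ((P implies not P) and (P or not P))) vacuously: no world accessible from s3 forces the antecedent not not (P implies not P).

Yes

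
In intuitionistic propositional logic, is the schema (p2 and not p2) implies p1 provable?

Yes

This is an instance of ex falso quodlibet, which is intuitionistically derivable.
No world can force both p2 and not p2, so the antecedent p2 and not p2 is never forced and the implication holds vacuously at every world.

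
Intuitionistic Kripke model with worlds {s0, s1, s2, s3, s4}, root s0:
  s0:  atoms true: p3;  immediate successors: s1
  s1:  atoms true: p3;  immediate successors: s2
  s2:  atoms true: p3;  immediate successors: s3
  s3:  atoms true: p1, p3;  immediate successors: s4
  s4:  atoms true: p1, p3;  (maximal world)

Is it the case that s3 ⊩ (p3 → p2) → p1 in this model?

Yes

s3 ⊩ (p3 → p2) → p1 vacuously: no world accessible from s3 forces the antecedent p3 → p2.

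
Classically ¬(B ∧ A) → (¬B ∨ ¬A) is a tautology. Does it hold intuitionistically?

No

This is the constructively invalid direction of De Morgan's law for conjunction, which is not intuitionistically valid.
A Kripke countermodel: worlds w0, w1, w2; order generated by w0 ≤ w1, w0 ≤ w2; atoms true at each world — w0:{}; w1:{B}; w2:{A}.
w0 ⊮ ¬(B ∧ A) → (¬B ∨ ¬A): already at w0 itself, w0 ⊩ ¬(B ∧ A) but w0 ⊮ ¬B ∨ ¬A.
w0 ⊮ ¬B ∨ ¬A: neither disjunct is forced at w0.
w0 ⊮ ¬B since w1 is accessible from w0 and w1 ⊩ B.
So the root w0 does not force the formula.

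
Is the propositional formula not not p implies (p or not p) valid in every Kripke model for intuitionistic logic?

This is a variant of double-negation elimination (deriving excluded middle from double negation), which is not intuitionistically valid.
A Kripke countermodel: worlds s0, s1; order generated by s0 <= s1; atoms true at each world — s0:{}; s1:{p}.
s0 does not force not not p implies (p or not p): already at s0 itself, s0 forces not not p but s0 does not force p or not p.
s0 does not force p or not p: neither disjunct is forced at s0.
s0 lacks atom p, so s0 does not force p.
So the root s0 does not force the formula.

No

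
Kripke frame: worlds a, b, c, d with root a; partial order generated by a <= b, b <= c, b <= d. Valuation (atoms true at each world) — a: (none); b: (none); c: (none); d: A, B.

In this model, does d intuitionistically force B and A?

d forces B and A since d forces both conjuncts.

Yes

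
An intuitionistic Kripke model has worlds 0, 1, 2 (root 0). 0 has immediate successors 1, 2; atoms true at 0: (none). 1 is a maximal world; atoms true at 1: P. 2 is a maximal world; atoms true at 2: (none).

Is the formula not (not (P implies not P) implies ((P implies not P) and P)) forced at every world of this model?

Not every world: 0 does not force not (not (P implies not P) implies ((P implies not P) and P)).
0 does not force not (not (P implies not P) implies ((P implies not P) and P)) since 2 is accessible from 0 and 2 forces not (P implies not P) implies ((P implies not P) and P).
2 forces not (P implies not P) implies ((P implies not P) and P) vacuously: no world accessible from 2 forces the antecedent not (P implies not P).

No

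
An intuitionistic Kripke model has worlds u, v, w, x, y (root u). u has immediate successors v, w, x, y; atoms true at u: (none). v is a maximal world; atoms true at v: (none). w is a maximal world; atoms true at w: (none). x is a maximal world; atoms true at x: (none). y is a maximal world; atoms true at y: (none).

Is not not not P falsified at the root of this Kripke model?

u forces not not not P: no world accessible from u forces not not P.
So the root u forces not not not P; the model is not a countermodel.

No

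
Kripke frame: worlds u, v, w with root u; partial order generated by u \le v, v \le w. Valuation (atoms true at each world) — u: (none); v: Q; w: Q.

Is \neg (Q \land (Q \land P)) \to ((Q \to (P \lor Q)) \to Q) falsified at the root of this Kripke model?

u \nVdash \neg (Q \land (Q \land P)) \to ((Q \to (P \lor Q)) \to Q): already at u itself, u \Vdash \neg (Q \land (Q \land P)) but u \nVdash (Q \to (P \lor Q)) \to Q.
u \nVdash (Q \to (P \lor Q)) \to Q: already at u itself, u \Vdash Q \to (P \lor Q) but u \nVdash Q.
u lacks atom Q, so u \nVdash Q.
So the root u does not force \neg (Q \land (Q \land P)) \to ((Q \to (P \lor Q)) \to Q); the model is a countermodel.

Yes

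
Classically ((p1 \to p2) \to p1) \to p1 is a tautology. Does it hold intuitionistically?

This is Peirce's law, which is not intuitionistically valid.
A Kripke countermodel: worlds u, v; order generated by u \le v; atoms true at each world — u:{}; v:{p1}.
u \nVdash ((p1 \to p2) \to p1) \to p1: already at u itself, u \Vdash (p1 \to p2) \to p1 but u \nVdash p1.
u lacks atom p1, so u \nVdash p1.
So the root u does not force the formula.

No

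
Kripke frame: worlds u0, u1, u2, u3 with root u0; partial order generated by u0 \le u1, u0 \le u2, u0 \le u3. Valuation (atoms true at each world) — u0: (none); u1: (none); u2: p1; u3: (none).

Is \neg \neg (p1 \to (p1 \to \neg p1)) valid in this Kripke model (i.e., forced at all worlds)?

Not every world: u0 \nVdash \neg \neg (p1 \to (p1 \to \neg p1)).
u0 \nVdash \neg \neg (p1 \to (p1 \to \neg p1)) since u2 is accessible from u0 and u2 \Vdash \neg (p1 \to (p1 \to \neg p1)).
u2 \Vdash \neg (p1 \to (p1 \to \neg p1)): no world accessible from u2 forces p1 \to (p1 \to \neg p1).

No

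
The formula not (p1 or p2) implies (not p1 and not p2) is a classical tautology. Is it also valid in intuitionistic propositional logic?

This is a constructively valid De Morgan direction (negated disjunction to conjunction of negations), which is intuitionistically derivable.
From not (p1 or p2): if p1 held then p1 or p2 would, contradiction — so not p1; similarly not p2.

Yes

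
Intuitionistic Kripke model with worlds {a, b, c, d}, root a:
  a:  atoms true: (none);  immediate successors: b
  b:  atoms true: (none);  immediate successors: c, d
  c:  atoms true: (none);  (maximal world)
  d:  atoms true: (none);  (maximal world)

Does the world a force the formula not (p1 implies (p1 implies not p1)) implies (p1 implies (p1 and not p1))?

Yes

a forces not (p1 implies (p1 implies not p1)) implies (p1 implies (p1 and not p1)) vacuously: no world accessible from a forces the antecedent not (p1 implies (p1 implies not p1)).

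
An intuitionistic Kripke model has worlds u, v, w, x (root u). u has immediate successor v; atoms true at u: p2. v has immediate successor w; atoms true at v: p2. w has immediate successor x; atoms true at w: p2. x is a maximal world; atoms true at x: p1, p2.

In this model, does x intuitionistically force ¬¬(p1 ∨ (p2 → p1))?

Yes

x ⊩ ¬¬(p1 ∨ (p2 → p1)): no world accessible from x forces ¬(p1 ∨ (p2 → p1)).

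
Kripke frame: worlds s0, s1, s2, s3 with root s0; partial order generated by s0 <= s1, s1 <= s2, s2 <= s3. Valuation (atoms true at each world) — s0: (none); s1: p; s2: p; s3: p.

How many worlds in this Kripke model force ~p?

0

s0: does not force it — s0 ||-/- ~p since s1 is accessible from s0 and s1 ||- p.
s1: does not force it.
s2: does not force it.
s3: does not force it.
Worlds forcing the formula: { }.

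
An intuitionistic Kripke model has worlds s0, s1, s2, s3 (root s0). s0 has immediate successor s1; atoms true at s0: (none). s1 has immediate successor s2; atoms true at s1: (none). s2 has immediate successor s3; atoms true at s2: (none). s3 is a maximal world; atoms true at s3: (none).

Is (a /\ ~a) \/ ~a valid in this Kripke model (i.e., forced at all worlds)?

Yes

s0 ||- (a /\ ~a) \/ ~a via the disjunct ~a.
Since the root s0 forces (a /\ ~a) \/ ~a and forcing is persistent (monotone upward), every world forces it.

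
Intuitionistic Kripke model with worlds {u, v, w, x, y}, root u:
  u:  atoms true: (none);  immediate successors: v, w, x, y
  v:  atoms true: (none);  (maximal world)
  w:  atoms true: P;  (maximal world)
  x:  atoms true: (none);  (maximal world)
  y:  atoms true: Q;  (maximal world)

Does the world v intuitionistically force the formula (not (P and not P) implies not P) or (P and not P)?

Yes

v forces (not (P and not P) implies not P) or (P and not P) via the disjunct not (P and not P) implies not P.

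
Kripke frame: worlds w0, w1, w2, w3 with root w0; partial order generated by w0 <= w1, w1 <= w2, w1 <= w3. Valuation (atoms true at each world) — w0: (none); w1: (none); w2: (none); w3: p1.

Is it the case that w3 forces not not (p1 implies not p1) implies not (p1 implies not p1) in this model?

Yes

w3 forces not not (p1 implies not p1) implies not (p1 implies not p1) vacuously: no world accessible from w3 forces the antecedent not not (p1 implies not p1).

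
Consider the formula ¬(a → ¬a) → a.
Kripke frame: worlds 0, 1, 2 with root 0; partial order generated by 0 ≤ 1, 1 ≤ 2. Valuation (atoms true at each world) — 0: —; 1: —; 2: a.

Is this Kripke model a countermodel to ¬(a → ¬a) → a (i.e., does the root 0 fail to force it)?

0 ⊮ ¬(a → ¬a) → a: already at 0 itself, 0 ⊩ ¬(a → ¬a) but 0 ⊮ a.
0 lacks atom a, so 0 ⊮ a.
So the root 0 does not force ¬(a → ¬a) → a; the model is a countermodel.

Yes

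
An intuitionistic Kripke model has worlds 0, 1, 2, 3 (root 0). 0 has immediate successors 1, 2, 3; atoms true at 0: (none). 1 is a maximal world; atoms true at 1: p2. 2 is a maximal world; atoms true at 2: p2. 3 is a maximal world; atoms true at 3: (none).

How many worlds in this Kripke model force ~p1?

4

0: forces it.
1: forces it.
2: forces it.
3: forces it.
Worlds forcing the formula: {0, 1, 2, 3}.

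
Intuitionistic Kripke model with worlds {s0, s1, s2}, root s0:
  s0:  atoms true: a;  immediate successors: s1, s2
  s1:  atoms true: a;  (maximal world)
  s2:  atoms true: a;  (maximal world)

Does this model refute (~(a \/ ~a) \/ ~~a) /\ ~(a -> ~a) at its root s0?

No

s0 ||- (~(a \/ ~a) \/ ~~a) /\ ~(a -> ~a) since s0 forces both conjuncts.
So the root s0 forces (~(a \/ ~a) \/ ~~a) /\ ~(a -> ~a); the model is not a countermodel.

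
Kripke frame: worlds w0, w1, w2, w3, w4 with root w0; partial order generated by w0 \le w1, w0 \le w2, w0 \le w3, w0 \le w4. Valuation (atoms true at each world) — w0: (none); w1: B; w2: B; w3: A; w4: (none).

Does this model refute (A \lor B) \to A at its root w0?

w0 \nVdash (A \lor B) \to A: at the accessible world w1, w1 \Vdash A \lor B but w1 \nVdash A.
w1 lacks atom A, so w1 \nVdash A.
So the root w0 does not force (A \lor B) \to A; the model is a countermodel.

Yes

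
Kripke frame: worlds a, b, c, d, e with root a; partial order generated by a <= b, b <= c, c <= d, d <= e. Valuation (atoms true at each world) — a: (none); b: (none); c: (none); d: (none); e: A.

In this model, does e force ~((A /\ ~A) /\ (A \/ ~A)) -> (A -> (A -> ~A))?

e ||-/- ~((A /\ ~A) /\ (A \/ ~A)) -> (A -> (A -> ~A)): already at e itself, e ||- ~((A /\ ~A) /\ (A \/ ~A)) but e ||-/- A -> (A -> ~A).
e ||-/- A -> (A -> ~A): already at e itself, e ||- A but e ||-/- A -> ~A.
e ||-/- A -> ~A: already at e itself, e ||- A but e ||-/- ~A.
e ||-/- ~A since e is accessible from e and e ||- A.

No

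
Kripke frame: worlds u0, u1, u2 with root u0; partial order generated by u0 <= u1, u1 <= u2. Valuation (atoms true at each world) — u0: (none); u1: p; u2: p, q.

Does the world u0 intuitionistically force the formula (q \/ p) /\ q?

No

u0 ||-/- (q \/ p) /\ q since u0 fails q \/ p.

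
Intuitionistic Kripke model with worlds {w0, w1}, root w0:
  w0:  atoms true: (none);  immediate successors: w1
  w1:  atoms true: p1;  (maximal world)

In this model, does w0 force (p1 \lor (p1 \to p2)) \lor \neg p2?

Yes

w0 \Vdash (p1 \lor (p1 \to p2)) \lor \neg p2 via the disjunct \neg p2.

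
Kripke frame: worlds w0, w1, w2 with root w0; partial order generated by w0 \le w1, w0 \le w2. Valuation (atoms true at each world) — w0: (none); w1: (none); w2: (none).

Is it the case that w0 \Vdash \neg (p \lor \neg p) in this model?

w0 \nVdash \neg (p \lor \neg p) since w0 is accessible from w0 and w0 \Vdash p \lor \neg p.
w0 \Vdash p \lor \neg p via the disjunct \neg p.

No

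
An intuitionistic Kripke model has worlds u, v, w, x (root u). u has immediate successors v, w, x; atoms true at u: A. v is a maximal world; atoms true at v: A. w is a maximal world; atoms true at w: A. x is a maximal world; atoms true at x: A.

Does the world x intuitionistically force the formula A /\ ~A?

x ||-/- A /\ ~A since x fails ~A.

No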